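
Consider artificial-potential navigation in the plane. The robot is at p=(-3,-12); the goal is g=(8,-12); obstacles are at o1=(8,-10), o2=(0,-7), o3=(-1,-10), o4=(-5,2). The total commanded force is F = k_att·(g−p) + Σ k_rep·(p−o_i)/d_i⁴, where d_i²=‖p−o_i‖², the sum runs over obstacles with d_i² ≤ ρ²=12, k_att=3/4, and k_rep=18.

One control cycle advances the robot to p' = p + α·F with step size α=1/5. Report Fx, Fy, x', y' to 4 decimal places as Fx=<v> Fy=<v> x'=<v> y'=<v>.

Fx=7.6875 Fy=-0.5625 x'=-1.4625 y'=-12.1125

F_att = 3/4·(g−p) = 3/4·(11,0) = (8.2500,0.0000)
o1: d²=125 > ρ²=12 → inactive
o2: d²=34 > ρ²=12 → inactive
o3: d²=8 ≤ ρ²=12; F_rep = 18·(-2,-2)/8² = (-0.5625,-0.5625)
o4: d²=200 > ρ²=12 → inactive
F = F_att + ΣF_rep = (7.6875,-0.5625)
p' = p + 1/5·F = (-1.4625,-12.1125)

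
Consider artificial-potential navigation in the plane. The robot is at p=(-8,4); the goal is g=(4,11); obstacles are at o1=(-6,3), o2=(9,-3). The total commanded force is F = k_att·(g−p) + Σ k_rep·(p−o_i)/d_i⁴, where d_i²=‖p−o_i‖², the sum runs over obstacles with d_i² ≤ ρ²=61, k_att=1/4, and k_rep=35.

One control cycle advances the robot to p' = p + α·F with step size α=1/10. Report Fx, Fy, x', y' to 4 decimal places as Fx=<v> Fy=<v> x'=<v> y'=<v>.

Fx=0.2000 Fy=3.1500 x'=-7.9800 y'=4.3150

F_att = 1/4·(g−p) = 1/4·(12,7) = (3.0000,1.7500)
o1: d²=5 ≤ ρ²=61; F_rep = 35·(-2,1)/5² = (-2.8000,1.4000)
o2: d²=338 > ρ²=61 → inactive
F = F_att + ΣF_rep = (0.2000,3.1500)
p' = p + 1/10·F = (-7.9800,4.3150)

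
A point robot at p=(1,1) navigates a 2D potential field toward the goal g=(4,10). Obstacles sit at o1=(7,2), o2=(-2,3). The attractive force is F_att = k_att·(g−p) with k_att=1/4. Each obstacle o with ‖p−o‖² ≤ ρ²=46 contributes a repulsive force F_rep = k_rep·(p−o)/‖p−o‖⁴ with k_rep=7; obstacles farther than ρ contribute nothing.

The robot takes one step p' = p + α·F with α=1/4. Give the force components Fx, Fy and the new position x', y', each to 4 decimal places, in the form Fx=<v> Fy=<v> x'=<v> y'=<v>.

Fx=0.8436 Fy=2.1620 x'=1.2109 y'=1.5405

F_att = 1/4·(g−p) = 1/4·(3,9) = (0.7500,2.2500)
o1: d²=37 ≤ ρ²=46; F_rep = 7·(-6,-1)/37² = (-0.0307,-0.0051)
o2: d²=13 ≤ ρ²=46; F_rep = 7·(3,-2)/13² = (0.1243,-0.0828)
F = F_att + ΣF_rep = (0.8436,2.1620)
p' = p + 1/4·F = (1.2109,1.5405)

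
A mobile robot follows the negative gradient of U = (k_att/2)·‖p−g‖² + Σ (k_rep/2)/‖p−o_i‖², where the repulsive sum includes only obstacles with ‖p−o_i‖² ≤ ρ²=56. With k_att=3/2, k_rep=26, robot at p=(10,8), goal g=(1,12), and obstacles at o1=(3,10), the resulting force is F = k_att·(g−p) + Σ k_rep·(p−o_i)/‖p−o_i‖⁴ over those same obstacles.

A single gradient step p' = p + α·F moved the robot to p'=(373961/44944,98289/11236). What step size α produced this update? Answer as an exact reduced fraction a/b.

F_att = 3/2·(g−p) = 3/2·(-9,4) = (-13.5000,6.0000)
o1: d²=53 ≤ ρ²=56; F_rep = 26·(7,-2)/53² = (0.0648,-0.0185)
F = F_att + ΣF_rep = (-13.4352,5.9815)
Δp = p'−p = (-1.6794,0.7477); α = Δx/Fx = (-75479/44944) / (-75479/5618) = 1/8
check: Δy/Fy = (8401/11236) / (16802/2809) = 1/8 ✓

α = 1/8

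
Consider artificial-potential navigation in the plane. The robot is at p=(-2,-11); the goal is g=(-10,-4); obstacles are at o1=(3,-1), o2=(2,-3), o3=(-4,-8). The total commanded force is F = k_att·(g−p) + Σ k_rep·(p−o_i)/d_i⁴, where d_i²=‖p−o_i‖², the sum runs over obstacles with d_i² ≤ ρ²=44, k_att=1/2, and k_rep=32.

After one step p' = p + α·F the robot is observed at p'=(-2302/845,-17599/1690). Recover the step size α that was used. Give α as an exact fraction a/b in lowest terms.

α = 1/5

F_att = 1/2·(g−p) = 1/2·(-8,7) = (-4.0000,3.5000)
o1: d²=125 > ρ²=44 → inactive
o2: d²=80 > ρ²=44 → inactive
o3: d²=13 ≤ ρ²=44; F_rep = 32·(2,-3)/13² = (0.3787,-0.5680)
F = F_att + ΣF_rep = (-3.6213,2.9320)
Δp = p'−p = (-0.7243,0.5864); α = Δx/Fx = (-612/845) / (-612/169) = 1/5
check: Δy/Fy = (991/1690) / (991/338) = 1/5 ✓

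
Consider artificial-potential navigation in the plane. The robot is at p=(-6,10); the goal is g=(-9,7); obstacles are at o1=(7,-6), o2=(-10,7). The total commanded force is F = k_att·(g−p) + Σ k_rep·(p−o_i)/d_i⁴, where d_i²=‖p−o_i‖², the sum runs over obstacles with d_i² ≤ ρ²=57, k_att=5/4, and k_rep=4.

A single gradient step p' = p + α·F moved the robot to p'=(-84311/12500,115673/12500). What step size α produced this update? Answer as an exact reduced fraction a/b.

F_att = 5/4·(g−p) = 5/4·(-3,-3) = (-3.7500,-3.7500)
o1: d²=425 > ρ²=57 → inactive
o2: d²=25 ≤ ρ²=57; F_rep = 4·(4,3)/25² = (0.0256,0.0192)
F = F_att + ΣF_rep = (-3.7244,-3.7308)
Δp = p'−p = (-0.7449,-0.7462); α = Δx/Fx = (-9311/12500) / (-9311/2500) = 1/5
check: Δy/Fy = (-9327/12500) / (-9327/2500) = 1/5 ✓

α = 1/5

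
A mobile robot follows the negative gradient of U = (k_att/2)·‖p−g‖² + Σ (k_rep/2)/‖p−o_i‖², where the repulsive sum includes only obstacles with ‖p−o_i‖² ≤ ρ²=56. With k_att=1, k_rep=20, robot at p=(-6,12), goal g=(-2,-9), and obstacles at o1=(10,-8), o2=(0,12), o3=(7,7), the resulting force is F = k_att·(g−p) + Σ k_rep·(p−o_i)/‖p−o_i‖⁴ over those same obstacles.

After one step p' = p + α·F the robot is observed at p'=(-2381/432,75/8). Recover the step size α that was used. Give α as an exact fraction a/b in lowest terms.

F_att = 1·(g−p) = 1·(4,-21) = (4.0000,-21.0000)
o1: d²=656 > ρ²=56 → inactive
o2: d²=36 ≤ ρ²=56; F_rep = 20·(-6,0)/36² = (-0.0926,0.0000)
o3: d²=194 > ρ²=56 → inactive
F = F_att + ΣF_rep = (3.9074,-21.0000)
Δp = p'−p = (0.4884,-2.6250); α = Δx/Fx = (211/432) / (211/54) = 1/8
check: Δy/Fy = (-21/8) / (-21) = 1/8 ✓

α = 1/8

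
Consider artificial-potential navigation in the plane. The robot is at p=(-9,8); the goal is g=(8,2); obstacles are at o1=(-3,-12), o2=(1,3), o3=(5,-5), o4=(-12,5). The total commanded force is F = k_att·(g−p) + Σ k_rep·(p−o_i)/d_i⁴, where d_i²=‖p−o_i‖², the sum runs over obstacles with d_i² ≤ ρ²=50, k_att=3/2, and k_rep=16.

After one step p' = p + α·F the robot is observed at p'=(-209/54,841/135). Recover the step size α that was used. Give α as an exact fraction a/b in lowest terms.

α = 1/5

F_att = 3/2·(g−p) = 3/2·(17,-6) = (25.5000,-9.0000)
o1: d²=436 > ρ²=50 → inactive
o2: d²=125 > ρ²=50 → inactive
o3: d²=365 > ρ²=50 → inactive
o4: d²=18 ≤ ρ²=50; F_rep = 16·(3,3)/18² = (0.1481,0.1481)
F = F_att + ΣF_rep = (25.6481,-8.8519)
Δp = p'−p = (5.1296,-1.7704); α = Δx/Fx = (277/54) / (1385/54) = 1/5
check: Δy/Fy = (-239/135) / (-239/27) = 1/5 ✓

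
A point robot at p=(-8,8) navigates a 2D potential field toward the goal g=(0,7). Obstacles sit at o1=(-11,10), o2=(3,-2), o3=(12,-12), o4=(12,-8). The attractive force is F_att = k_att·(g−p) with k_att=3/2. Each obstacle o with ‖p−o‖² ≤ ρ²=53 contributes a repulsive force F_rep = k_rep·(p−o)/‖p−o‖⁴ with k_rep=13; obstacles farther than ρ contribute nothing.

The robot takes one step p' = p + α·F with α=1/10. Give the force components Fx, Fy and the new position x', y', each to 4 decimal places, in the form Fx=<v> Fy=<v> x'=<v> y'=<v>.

F_att = 3/2·(g−p) = 3/2·(8,-1) = (12.0000,-1.5000)
o1: d²=13 ≤ ρ²=53; F_rep = 13·(3,-2)/13² = (0.2308,-0.1538)
o2: d²=221 > ρ²=53 → inactive
o3: d²=800 > ρ²=53 → inactive
o4: d²=656 > ρ²=53 → inactive
F = F_att + ΣF_rep = (12.2308,-1.6538)
p' = p + 1/10·F = (-6.7769,7.8346)

Fx=12.2308 Fy=-1.6538 x'=-6.7769 y'=7.8346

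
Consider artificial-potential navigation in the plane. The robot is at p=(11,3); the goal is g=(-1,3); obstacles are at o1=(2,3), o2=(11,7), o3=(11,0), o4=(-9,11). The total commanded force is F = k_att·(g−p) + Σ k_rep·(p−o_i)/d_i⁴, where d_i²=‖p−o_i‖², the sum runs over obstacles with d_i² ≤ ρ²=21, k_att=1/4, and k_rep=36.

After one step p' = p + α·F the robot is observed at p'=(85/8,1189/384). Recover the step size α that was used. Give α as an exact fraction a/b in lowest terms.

F_att = 1/4·(g−p) = 1/4·(-12,0) = (-3.0000,0.0000)
o1: d²=81 > ρ²=21 → inactive
o2: d²=16 ≤ ρ²=21; F_rep = 36·(0,-4)/16² = (0.0000,-0.5625)
o3: d²=9 ≤ ρ²=21; F_rep = 36·(0,3)/9² = (0.0000,1.3333)
o4: d²=464 > ρ²=21 → inactive
F = F_att + ΣF_rep = (-3.0000,0.7708)
Δp = p'−p = (-0.3750,0.0964); α = Δx/Fx = (-3/8) / (-3) = 1/8
check: Δy/Fy = (37/384) / (37/48) = 1/8 ✓

α = 1/8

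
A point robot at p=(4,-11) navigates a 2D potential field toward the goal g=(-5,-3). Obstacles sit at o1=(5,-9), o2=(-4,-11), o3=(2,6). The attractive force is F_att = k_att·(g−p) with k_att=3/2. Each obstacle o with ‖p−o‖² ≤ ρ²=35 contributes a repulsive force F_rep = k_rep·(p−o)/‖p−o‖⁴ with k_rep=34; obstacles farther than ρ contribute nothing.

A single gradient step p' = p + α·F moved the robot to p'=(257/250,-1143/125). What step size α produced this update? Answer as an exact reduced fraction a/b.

F_att = 3/2·(g−p) = 3/2·(-9,8) = (-13.5000,12.0000)
o1: d²=5 ≤ ρ²=35; F_rep = 34·(-1,-2)/5² = (-1.3600,-2.7200)
o2: d²=64 > ρ²=35 → inactive
o3: d²=293 > ρ²=35 → inactive
F = F_att + ΣF_rep = (-14.8600,9.2800)
Δp = p'−p = (-2.9720,1.8560); α = Δx/Fx = (-743/250) / (-743/50) = 1/5
check: Δy/Fy = (232/125) / (232/25) = 1/5 ✓

α = 1/5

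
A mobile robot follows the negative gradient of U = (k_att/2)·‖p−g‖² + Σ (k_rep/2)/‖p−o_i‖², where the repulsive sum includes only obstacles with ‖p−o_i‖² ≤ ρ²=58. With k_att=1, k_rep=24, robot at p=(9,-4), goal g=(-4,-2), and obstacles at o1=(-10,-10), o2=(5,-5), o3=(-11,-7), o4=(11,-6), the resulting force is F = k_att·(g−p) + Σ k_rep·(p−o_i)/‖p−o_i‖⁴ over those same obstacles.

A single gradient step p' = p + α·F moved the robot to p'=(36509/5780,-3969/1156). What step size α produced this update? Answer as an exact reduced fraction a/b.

F_att = 1·(g−p) = 1·(-13,2) = (-13.0000,2.0000)
o1: d²=397 > ρ²=58 → inactive
o2: d²=17 ≤ ρ²=58; F_rep = 24·(4,1)/17² = (0.3322,0.0830)
o3: d²=409 > ρ²=58 → inactive
o4: d²=8 ≤ ρ²=58; F_rep = 24·(-2,2)/8² = (-0.7500,0.7500)
F = F_att + ΣF_rep = (-13.4178,2.8330)
Δp = p'−p = (-2.6836,0.5666); α = Δx/Fx = (-15511/5780) / (-15511/1156) = 1/5
check: Δy/Fy = (655/1156) / (3275/1156) = 1/5 ✓

α = 1/5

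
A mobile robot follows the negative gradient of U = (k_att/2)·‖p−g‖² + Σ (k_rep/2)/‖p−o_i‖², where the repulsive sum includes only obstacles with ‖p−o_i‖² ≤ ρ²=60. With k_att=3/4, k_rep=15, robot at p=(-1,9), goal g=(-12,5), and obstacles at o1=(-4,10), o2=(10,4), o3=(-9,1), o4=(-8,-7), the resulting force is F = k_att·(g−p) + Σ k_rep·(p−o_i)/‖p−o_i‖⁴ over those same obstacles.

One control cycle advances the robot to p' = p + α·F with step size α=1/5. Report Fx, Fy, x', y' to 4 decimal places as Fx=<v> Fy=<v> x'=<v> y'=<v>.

Fx=-7.8000 Fy=-3.1500 x'=-2.5600 y'=8.3700

F_att = 3/4·(g−p) = 3/4·(-11,-4) = (-8.2500,-3.0000)
o1: d²=10 ≤ ρ²=60; F_rep = 15·(3,-1)/10² = (0.4500,-0.1500)
o2: d²=146 > ρ²=60 → inactive
o3: d²=128 > ρ²=60 → inactive
o4: d²=305 > ρ²=60 → inactive
F = F_att + ΣF_rep = (-7.8000,-3.1500)
p' = p + 1/5·F = (-2.5600,8.3700)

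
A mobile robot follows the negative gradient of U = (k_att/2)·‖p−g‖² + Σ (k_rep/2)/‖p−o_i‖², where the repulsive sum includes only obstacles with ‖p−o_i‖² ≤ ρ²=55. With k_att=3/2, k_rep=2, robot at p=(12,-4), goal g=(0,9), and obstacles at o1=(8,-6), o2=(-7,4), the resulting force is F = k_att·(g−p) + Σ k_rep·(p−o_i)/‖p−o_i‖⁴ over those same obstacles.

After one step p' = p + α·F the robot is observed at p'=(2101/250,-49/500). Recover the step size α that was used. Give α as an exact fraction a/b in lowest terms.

α = 1/5

F_att = 3/2·(g−p) = 3/2·(-12,13) = (-18.0000,19.5000)
o1: d²=20 ≤ ρ²=55; F_rep = 2·(4,2)/20² = (0.0200,0.0100)
o2: d²=425 > ρ²=55 → inactive
F = F_att + ΣF_rep = (-17.9800,19.5100)
Δp = p'−p = (-3.5960,3.9020); α = Δx/Fx = (-899/250) / (-899/50) = 1/5
check: Δy/Fy = (1951/500) / (1951/100) = 1/5 ✓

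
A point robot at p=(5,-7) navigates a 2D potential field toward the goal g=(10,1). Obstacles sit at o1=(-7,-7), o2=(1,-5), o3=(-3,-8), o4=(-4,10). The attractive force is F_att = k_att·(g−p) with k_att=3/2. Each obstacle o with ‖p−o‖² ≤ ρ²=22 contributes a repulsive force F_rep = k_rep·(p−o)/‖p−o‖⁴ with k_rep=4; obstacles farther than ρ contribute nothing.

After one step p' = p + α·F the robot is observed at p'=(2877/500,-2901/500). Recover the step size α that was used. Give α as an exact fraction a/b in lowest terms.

α = 1/10

F_att = 3/2·(g−p) = 3/2·(5,8) = (7.5000,12.0000)
o1: d²=144 > ρ²=22 → inactive
o2: d²=20 ≤ ρ²=22; F_rep = 4·(4,-2)/20² = (0.0400,-0.0200)
o3: d²=65 > ρ²=22 → inactive
o4: d²=370 > ρ²=22 → inactive
F = F_att + ΣF_rep = (7.5400,11.9800)
Δp = p'−p = (0.7540,1.1980); α = Δx/Fx = (377/500) / (377/50) = 1/10
check: Δy/Fy = (599/500) / (599/50) = 1/10 ✓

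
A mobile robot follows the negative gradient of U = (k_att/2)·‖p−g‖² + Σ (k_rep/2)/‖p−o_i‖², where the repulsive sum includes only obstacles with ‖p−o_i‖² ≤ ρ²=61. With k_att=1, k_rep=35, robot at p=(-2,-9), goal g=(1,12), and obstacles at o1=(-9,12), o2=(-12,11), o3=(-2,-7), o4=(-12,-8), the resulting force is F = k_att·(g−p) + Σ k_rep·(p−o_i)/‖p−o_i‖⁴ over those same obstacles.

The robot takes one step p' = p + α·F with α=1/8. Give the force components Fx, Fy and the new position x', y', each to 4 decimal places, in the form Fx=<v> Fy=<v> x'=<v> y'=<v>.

F_att = 1·(g−p) = 1·(3,21) = (3.0000,21.0000)
o1: d²=490 > ρ²=61 → inactive
o2: d²=500 > ρ²=61 → inactive
o3: d²=4 ≤ ρ²=61; F_rep = 35·(0,-2)/4² = (0.0000,-4.3750)
o4: d²=101 > ρ²=61 → inactive
F = F_att + ΣF_rep = (3.0000,16.6250)
p' = p + 1/8·F = (-1.6250,-6.9219)

Fx=3.0000 Fy=16.6250 x'=-1.6250 y'=-6.9219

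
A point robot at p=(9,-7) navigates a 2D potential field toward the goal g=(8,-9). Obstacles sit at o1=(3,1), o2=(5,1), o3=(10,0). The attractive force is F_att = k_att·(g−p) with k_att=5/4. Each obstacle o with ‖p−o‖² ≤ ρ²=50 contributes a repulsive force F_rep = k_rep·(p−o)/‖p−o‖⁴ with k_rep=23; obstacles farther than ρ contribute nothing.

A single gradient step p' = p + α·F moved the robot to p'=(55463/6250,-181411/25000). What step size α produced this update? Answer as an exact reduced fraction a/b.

F_att = 5/4·(g−p) = 5/4·(-1,-2) = (-1.2500,-2.5000)
o1: d²=100 > ρ²=50 → inactive
o2: d²=80 > ρ²=50 → inactive
o3: d²=50 ≤ ρ²=50; F_rep = 23·(-1,-7)/50² = (-0.0092,-0.0644)
F = F_att + ΣF_rep = (-1.2592,-2.5644)
Δp = p'−p = (-0.1259,-0.2564); α = Δx/Fx = (-787/6250) / (-787/625) = 1/10
check: Δy/Fy = (-6411/25000) / (-6411/2500) = 1/10 ✓

α = 1/10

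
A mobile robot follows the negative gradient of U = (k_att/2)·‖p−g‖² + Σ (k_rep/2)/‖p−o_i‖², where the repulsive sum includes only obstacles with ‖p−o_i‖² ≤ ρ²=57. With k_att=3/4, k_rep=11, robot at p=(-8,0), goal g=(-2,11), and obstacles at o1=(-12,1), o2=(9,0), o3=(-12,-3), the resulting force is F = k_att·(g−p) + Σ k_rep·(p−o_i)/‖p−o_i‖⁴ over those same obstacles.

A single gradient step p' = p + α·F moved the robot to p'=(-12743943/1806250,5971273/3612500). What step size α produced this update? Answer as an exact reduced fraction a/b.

F_att = 3/4·(g−p) = 3/4·(6,11) = (4.5000,8.2500)
o1: d²=17 ≤ ρ²=57; F_rep = 11·(4,-1)/17² = (0.1522,-0.0381)
o2: d²=289 > ρ²=57 → inactive
o3: d²=25 ≤ ρ²=57; F_rep = 11·(4,3)/25² = (0.0704,0.0528)
F = F_att + ΣF_rep = (4.7226,8.2647)
Δp = p'−p = (0.9445,1.6529); α = Δx/Fx = (1706057/1806250) / (1706057/361250) = 1/5
check: Δy/Fy = (5971273/3612500) / (5971273/722500) = 1/5 ✓

α = 1/5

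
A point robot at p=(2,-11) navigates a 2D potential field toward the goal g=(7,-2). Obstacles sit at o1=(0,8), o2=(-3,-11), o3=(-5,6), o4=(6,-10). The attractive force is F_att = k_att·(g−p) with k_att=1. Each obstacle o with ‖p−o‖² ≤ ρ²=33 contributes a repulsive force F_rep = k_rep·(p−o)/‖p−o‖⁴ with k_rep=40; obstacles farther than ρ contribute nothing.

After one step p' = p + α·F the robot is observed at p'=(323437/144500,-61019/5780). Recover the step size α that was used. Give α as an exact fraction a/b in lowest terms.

F_att = 1·(g−p) = 1·(5,9) = (5.0000,9.0000)
o1: d²=365 > ρ²=33 → inactive
o2: d²=25 ≤ ρ²=33; F_rep = 40·(5,0)/25² = (0.3200,0.0000)
o3: d²=338 > ρ²=33 → inactive
o4: d²=17 ≤ ρ²=33; F_rep = 40·(-4,-1)/17² = (-0.5536,-0.1384)
F = F_att + ΣF_rep = (4.7664,8.8616)
Δp = p'−p = (0.2383,0.4431); α = Δx/Fx = (34437/144500) / (34437/7225) = 1/20
check: Δy/Fy = (2561/5780) / (2561/289) = 1/20 ✓

α = 1/20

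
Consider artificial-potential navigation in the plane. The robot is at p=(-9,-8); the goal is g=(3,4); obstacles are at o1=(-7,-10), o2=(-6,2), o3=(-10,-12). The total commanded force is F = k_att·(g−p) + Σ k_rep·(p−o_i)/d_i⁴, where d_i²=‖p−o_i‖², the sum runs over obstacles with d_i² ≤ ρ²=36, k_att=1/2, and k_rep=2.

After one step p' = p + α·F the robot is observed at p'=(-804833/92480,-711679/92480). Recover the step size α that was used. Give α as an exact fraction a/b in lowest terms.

F_att = 1/2·(g−p) = 1/2·(12,12) = (6.0000,6.0000)
o1: d²=8 ≤ ρ²=36; F_rep = 2·(-2,2)/8² = (-0.0625,0.0625)
o2: d²=109 > ρ²=36 → inactive
o3: d²=17 ≤ ρ²=36; F_rep = 2·(1,4)/17² = (0.0069,0.0277)
F = F_att + ΣF_rep = (5.9444,6.0902)
Δp = p'−p = (0.2972,0.3045); α = Δx/Fx = (27487/92480) / (27487/4624) = 1/20
check: Δy/Fy = (28161/92480) / (28161/4624) = 1/20 ✓

α = 1/20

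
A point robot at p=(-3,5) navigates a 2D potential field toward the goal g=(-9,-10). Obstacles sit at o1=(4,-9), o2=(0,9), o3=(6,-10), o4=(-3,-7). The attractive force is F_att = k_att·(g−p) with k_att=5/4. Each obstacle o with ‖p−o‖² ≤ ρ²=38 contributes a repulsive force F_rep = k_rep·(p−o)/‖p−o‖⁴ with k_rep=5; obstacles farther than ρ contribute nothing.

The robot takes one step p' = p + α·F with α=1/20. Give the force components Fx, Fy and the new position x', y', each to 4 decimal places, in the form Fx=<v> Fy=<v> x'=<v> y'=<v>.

F_att = 5/4·(g−p) = 5/4·(-6,-15) = (-7.5000,-18.7500)
o1: d²=245 > ρ²=38 → inactive
o2: d²=25 ≤ ρ²=38; F_rep = 5·(-3,-4)/25² = (-0.0240,-0.0320)
o3: d²=306 > ρ²=38 → inactive
o4: d²=144 > ρ²=38 → inactive
F = F_att + ΣF_rep = (-7.5240,-18.7820)
p' = p + 1/20·F = (-3.3762,4.0609)

Fx=-7.5240 Fy=-18.7820 x'=-3.3762 y'=4.0609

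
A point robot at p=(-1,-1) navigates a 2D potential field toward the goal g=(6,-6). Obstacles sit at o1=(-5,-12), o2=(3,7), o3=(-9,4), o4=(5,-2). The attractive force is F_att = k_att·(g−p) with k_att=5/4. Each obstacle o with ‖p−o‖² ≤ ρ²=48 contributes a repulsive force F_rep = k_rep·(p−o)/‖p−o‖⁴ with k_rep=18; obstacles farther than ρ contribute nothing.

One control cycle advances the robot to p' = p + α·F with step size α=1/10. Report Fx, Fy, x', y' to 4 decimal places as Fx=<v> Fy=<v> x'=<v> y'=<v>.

Fx=8.6711 Fy=-6.2369 x'=-0.1329 y'=-1.6237

F_att = 5/4·(g−p) = 5/4·(7,-5) = (8.7500,-6.2500)
o1: d²=137 > ρ²=48 → inactive
o2: d²=80 > ρ²=48 → inactive
o3: d²=89 > ρ²=48 → inactive
o4: d²=37 ≤ ρ²=48; F_rep = 18·(-6,1)/37² = (-0.0789,0.0131)
F = F_att + ΣF_rep = (8.6711,-6.2369)
p' = p + 1/10·F = (-0.1329,-1.6237)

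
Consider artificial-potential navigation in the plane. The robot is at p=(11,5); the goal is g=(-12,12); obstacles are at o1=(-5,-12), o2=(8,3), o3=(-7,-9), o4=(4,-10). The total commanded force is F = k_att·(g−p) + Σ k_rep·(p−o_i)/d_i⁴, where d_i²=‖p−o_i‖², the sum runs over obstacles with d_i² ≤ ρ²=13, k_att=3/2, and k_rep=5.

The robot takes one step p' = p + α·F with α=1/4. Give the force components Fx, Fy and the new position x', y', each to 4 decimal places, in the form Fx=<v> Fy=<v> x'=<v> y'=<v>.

F_att = 3/2·(g−p) = 3/2·(-23,7) = (-34.5000,10.5000)
o1: d²=545 > ρ²=13 → inactive
o2: d²=13 ≤ ρ²=13; F_rep = 5·(3,2)/13² = (0.0888,0.0592)
o3: d²=520 > ρ²=13 → inactive
o4: d²=274 > ρ²=13 → inactive
F = F_att + ΣF_rep = (-34.4112,10.5592)
p' = p + 1/4·F = (2.3972,7.6398)

Fx=-34.4112 Fy=10.5592 x'=2.3972 y'=7.6398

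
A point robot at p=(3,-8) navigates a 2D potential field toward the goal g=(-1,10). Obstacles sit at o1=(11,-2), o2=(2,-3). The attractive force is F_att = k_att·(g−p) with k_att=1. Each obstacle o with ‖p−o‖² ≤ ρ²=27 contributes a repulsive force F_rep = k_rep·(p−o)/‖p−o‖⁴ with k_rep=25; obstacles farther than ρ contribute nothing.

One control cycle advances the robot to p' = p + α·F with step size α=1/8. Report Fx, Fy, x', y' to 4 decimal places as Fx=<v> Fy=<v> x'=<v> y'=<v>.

F_att = 1·(g−p) = 1·(-4,18) = (-4.0000,18.0000)
o1: d²=100 > ρ²=27 → inactive
o2: d²=26 ≤ ρ²=27; F_rep = 25·(1,-5)/26² = (0.0370,-0.1849)
F = F_att + ΣF_rep = (-3.9630,17.8151)
p' = p + 1/8·F = (2.5046,-5.7731)

Fx=-3.9630 Fy=17.8151 x'=2.5046 y'=-5.7731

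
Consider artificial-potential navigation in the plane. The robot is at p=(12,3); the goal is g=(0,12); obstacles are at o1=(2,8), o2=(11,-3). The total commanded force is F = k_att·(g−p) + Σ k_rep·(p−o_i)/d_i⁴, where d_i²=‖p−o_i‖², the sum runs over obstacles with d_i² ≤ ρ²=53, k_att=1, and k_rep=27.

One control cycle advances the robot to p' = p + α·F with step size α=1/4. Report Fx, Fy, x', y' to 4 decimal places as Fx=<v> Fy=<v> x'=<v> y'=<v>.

Fx=-11.9803 Fy=9.1183 x'=9.0049 y'=5.2796

F_att = 1·(g−p) = 1·(-12,9) = (-12.0000,9.0000)
o1: d²=125 > ρ²=53 → inactive
o2: d²=37 ≤ ρ²=53; F_rep = 27·(1,6)/37² = (0.0197,0.1183)
F = F_att + ΣF_rep = (-11.9803,9.1183)
p' = p + 1/4·F = (9.0049,5.2796)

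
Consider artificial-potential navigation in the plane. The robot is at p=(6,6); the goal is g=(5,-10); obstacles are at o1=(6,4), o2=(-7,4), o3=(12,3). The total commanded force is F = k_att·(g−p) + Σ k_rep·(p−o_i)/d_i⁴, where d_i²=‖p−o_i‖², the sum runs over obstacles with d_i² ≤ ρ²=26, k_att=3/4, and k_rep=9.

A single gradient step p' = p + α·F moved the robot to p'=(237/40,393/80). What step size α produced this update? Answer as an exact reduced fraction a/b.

F_att = 3/4·(g−p) = 3/4·(-1,-16) = (-0.7500,-12.0000)
o1: d²=4 ≤ ρ²=26; F_rep = 9·(0,2)/4² = (0.0000,1.1250)
o2: d²=173 > ρ²=26 → inactive
o3: d²=45 > ρ²=26 → inactive
F = F_att + ΣF_rep = (-0.7500,-10.8750)
Δp = p'−p = (-0.0750,-1.0875); α = Δx/Fx = (-3/40) / (-3/4) = 1/10
check: Δy/Fy = (-87/80) / (-87/8) = 1/10 ✓

α = 1/10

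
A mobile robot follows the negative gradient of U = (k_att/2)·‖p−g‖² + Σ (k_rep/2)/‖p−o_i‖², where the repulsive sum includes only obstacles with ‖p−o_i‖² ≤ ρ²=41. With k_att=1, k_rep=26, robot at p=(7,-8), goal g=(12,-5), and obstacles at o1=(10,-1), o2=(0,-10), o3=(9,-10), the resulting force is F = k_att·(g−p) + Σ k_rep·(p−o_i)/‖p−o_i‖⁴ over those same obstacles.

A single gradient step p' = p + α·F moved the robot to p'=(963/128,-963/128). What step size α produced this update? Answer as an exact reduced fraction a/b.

α = 1/8

F_att = 1·(g−p) = 1·(5,3) = (5.0000,3.0000)
o1: d²=58 > ρ²=41 → inactive
o2: d²=53 > ρ²=41 → inactive
o3: d²=8 ≤ ρ²=41; F_rep = 26·(-2,2)/8² = (-0.8125,0.8125)
F = F_att + ΣF_rep = (4.1875,3.8125)
Δp = p'−p = (0.5234,0.4766); α = Δx/Fx = (67/128) / (67/16) = 1/8
check: Δy/Fy = (61/128) / (61/16) = 1/8 ✓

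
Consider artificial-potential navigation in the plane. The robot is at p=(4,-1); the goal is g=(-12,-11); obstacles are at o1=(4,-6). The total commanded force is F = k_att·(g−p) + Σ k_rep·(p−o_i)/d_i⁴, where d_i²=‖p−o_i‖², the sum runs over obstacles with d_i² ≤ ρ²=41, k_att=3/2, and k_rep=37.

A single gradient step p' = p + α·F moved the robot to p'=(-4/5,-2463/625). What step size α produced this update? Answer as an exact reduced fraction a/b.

F_att = 3/2·(g−p) = 3/2·(-16,-10) = (-24.0000,-15.0000)
o1: d²=25 ≤ ρ²=41; F_rep = 37·(0,5)/25² = (0.0000,0.2960)
F = F_att + ΣF_rep = (-24.0000,-14.7040)
Δp = p'−p = (-4.8000,-2.9408); α = Δx/Fx = (-24/5) / (-24) = 1/5
check: Δy/Fy = (-1838/625) / (-1838/125) = 1/5 ✓

α = 1/5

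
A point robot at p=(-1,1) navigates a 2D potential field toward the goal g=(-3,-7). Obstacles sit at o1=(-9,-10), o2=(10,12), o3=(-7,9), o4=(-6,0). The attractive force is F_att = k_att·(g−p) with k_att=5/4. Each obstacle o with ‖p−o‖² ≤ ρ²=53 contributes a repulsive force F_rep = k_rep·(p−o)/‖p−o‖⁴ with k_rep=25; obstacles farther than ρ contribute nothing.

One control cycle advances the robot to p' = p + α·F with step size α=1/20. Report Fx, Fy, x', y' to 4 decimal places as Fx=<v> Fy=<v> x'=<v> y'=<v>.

Fx=-2.3151 Fy=-9.9630 x'=-1.1158 y'=0.5018

F_att = 5/4·(g−p) = 5/4·(-2,-8) = (-2.5000,-10.0000)
o1: d²=185 > ρ²=53 → inactive
o2: d²=242 > ρ²=53 → inactive
o3: d²=100 > ρ²=53 → inactive
o4: d²=26 ≤ ρ²=53; F_rep = 25·(5,1)/26² = (0.1849,0.0370)
F = F_att + ΣF_rep = (-2.3151,-9.9630)
p' = p + 1/20·F = (-1.1158,0.5018)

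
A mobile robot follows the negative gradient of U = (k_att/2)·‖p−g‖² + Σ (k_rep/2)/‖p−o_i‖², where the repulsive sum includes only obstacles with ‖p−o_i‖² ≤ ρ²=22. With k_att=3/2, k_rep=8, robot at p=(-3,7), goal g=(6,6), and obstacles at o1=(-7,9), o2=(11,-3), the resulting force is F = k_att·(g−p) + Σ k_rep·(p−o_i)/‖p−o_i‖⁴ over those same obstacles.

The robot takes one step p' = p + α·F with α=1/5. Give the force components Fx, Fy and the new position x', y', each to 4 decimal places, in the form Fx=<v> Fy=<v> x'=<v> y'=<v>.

Fx=13.5800 Fy=-1.5400 x'=-0.2840 y'=6.6920

F_att = 3/2·(g−p) = 3/2·(9,-1) = (13.5000,-1.5000)
o1: d²=20 ≤ ρ²=22; F_rep = 8·(4,-2)/20² = (0.0800,-0.0400)
o2: d²=296 > ρ²=22 → inactive
F = F_att + ΣF_rep = (13.5800,-1.5400)
p' = p + 1/5·F = (-0.2840,6.6920)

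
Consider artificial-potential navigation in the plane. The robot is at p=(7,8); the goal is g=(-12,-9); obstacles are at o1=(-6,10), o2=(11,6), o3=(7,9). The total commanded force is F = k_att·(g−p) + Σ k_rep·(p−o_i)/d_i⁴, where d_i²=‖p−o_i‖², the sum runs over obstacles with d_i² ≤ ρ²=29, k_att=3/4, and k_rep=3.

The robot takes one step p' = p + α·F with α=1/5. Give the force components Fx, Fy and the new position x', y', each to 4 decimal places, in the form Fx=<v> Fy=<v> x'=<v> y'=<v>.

F_att = 3/4·(g−p) = 3/4·(-19,-17) = (-14.2500,-12.7500)
o1: d²=173 > ρ²=29 → inactive
o2: d²=20 ≤ ρ²=29; F_rep = 3·(-4,2)/20² = (-0.0300,0.0150)
o3: d²=1 ≤ ρ²=29; F_rep = 3·(0,-1)/1² = (0.0000,-3.0000)
F = F_att + ΣF_rep = (-14.2800,-15.7350)
p' = p + 1/5·F = (4.1440,4.8530)

Fx=-14.2800 Fy=-15.7350 x'=4.1440 y'=4.8530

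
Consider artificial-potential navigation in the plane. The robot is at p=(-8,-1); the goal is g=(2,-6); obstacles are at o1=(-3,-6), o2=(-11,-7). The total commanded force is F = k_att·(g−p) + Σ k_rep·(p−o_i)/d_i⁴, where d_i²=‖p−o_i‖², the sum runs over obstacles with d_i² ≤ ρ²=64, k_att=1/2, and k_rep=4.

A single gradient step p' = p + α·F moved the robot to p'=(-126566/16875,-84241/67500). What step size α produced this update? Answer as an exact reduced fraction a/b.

F_att = 1/2·(g−p) = 1/2·(10,-5) = (5.0000,-2.5000)
o1: d²=50 ≤ ρ²=64; F_rep = 4·(-5,5)/50² = (-0.0080,0.0080)
o2: d²=45 ≤ ρ²=64; F_rep = 4·(3,6)/45² = (0.0059,0.0119)
F = F_att + ΣF_rep = (4.9979,-2.4801)
Δp = p'−p = (0.4998,-0.2480); α = Δx/Fx = (8434/16875) / (16868/3375) = 1/10
check: Δy/Fy = (-16741/67500) / (-16741/6750) = 1/10 ✓

α = 1/10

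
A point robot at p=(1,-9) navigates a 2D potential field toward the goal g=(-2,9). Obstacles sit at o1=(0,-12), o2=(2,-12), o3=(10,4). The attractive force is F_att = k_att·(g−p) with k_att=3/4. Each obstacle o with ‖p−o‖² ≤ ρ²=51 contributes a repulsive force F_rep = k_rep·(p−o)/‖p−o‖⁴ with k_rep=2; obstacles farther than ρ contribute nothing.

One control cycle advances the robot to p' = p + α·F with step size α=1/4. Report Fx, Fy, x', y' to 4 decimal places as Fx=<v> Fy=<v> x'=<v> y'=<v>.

Fx=-2.2500 Fy=13.6200 x'=0.4375 y'=-5.5950

F_att = 3/4·(g−p) = 3/4·(-3,18) = (-2.2500,13.5000)
o1: d²=10 ≤ ρ²=51; F_rep = 2·(1,3)/10² = (0.0200,0.0600)
o2: d²=10 ≤ ρ²=51; F_rep = 2·(-1,3)/10² = (-0.0200,0.0600)
o3: d²=250 > ρ²=51 → inactive
F = F_att + ΣF_rep = (-2.2500,13.6200)
p' = p + 1/4·F = (0.4375,-5.5950)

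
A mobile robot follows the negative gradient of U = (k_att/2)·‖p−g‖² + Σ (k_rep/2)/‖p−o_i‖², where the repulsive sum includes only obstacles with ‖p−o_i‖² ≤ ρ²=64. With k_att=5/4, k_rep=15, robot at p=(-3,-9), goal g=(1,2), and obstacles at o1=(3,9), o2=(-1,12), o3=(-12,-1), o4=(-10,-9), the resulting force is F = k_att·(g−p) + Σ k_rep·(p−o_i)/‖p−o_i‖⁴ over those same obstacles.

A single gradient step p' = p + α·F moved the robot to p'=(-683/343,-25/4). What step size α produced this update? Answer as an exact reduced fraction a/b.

α = 1/5

F_att = 5/4·(g−p) = 5/4·(4,11) = (5.0000,13.7500)
o1: d²=360 > ρ²=64 → inactive
o2: d²=445 > ρ²=64 → inactive
o3: d²=145 > ρ²=64 → inactive
o4: d²=49 ≤ ρ²=64; F_rep = 15·(7,0)/49² = (0.0437,0.0000)
F = F_att + ΣF_rep = (5.0437,13.7500)
Δp = p'−p = (1.0087,2.7500); α = Δx/Fx = (346/343) / (1730/343) = 1/5
check: Δy/Fy = (11/4) / (55/4) = 1/5 ✓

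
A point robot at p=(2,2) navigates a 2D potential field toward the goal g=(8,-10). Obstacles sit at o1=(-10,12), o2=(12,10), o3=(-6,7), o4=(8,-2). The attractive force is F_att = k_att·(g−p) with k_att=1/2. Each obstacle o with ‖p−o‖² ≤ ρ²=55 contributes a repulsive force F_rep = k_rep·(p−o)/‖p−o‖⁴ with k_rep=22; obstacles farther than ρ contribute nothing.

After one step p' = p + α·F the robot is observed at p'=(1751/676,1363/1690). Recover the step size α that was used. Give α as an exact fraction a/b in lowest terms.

α = 1/5

F_att = 1/2·(g−p) = 1/2·(6,-12) = (3.0000,-6.0000)
o1: d²=244 > ρ²=55 → inactive
o2: d²=164 > ρ²=55 → inactive
o3: d²=89 > ρ²=55 → inactive
o4: d²=52 ≤ ρ²=55; F_rep = 22·(-6,4)/52² = (-0.0488,0.0325)
F = F_att + ΣF_rep = (2.9512,-5.9675)
Δp = p'−p = (0.5902,-1.1935); α = Δx/Fx = (399/676) / (1995/676) = 1/5
check: Δy/Fy = (-2017/1690) / (-2017/338) = 1/5 ✓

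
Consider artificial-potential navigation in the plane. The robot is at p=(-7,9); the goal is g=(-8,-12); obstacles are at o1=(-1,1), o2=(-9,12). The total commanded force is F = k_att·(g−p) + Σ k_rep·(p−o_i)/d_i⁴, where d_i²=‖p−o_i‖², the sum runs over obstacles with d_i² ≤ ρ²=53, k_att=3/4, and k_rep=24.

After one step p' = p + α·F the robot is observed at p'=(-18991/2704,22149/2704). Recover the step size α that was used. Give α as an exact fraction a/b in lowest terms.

F_att = 3/4·(g−p) = 3/4·(-1,-21) = (-0.7500,-15.7500)
o1: d²=100 > ρ²=53 → inactive
o2: d²=13 ≤ ρ²=53; F_rep = 24·(2,-3)/13² = (0.2840,-0.4260)
F = F_att + ΣF_rep = (-0.4660,-16.1760)
Δp = p'−p = (-0.0233,-0.8088); α = Δx/Fx = (-63/2704) / (-315/676) = 1/20
check: Δy/Fy = (-2187/2704) / (-10935/676) = 1/20 ✓

α = 1/20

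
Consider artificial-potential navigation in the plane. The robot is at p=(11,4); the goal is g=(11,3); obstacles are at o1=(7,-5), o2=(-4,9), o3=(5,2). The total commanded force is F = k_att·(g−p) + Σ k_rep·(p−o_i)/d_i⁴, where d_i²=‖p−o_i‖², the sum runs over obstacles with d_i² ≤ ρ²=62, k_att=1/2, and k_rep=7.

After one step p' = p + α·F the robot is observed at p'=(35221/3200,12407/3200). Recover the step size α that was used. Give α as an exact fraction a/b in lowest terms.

F_att = 1/2·(g−p) = 1/2·(0,-1) = (0.0000,-0.5000)
o1: d²=97 > ρ²=62 → inactive
o2: d²=250 > ρ²=62 → inactive
o3: d²=40 ≤ ρ²=62; F_rep = 7·(6,2)/40² = (0.0262,0.0088)
F = F_att + ΣF_rep = (0.0262,-0.4913)
Δp = p'−p = (0.0066,-0.1228); α = Δx/Fx = (21/3200) / (21/800) = 1/4
check: Δy/Fy = (-393/3200) / (-393/800) = 1/4 ✓

α = 1/4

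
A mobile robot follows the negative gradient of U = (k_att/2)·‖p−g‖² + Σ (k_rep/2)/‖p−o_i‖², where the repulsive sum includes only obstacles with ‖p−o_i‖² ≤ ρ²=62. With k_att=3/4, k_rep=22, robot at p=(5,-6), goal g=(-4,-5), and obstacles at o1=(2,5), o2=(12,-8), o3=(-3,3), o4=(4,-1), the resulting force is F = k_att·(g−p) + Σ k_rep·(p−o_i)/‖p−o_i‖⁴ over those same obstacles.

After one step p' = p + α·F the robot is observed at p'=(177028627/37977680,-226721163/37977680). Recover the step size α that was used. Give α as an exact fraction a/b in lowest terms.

F_att = 3/4·(g−p) = 3/4·(-9,1) = (-6.7500,0.7500)
o1: d²=130 > ρ²=62 → inactive
o2: d²=53 ≤ ρ²=62; F_rep = 22·(-7,2)/53² = (-0.0548,0.0157)
o3: d²=145 > ρ²=62 → inactive
o4: d²=26 ≤ ρ²=62; F_rep = 22·(1,-5)/26² = (0.0325,-0.1627)
F = F_att + ΣF_rep = (-6.7723,0.6029)
Δp = p'−p = (-0.3386,0.0301); α = Δx/Fx = (-12859773/37977680) / (-12859773/1898884) = 1/20
check: Δy/Fy = (1144917/37977680) / (1144917/1898884) = 1/20 ✓

α = 1/20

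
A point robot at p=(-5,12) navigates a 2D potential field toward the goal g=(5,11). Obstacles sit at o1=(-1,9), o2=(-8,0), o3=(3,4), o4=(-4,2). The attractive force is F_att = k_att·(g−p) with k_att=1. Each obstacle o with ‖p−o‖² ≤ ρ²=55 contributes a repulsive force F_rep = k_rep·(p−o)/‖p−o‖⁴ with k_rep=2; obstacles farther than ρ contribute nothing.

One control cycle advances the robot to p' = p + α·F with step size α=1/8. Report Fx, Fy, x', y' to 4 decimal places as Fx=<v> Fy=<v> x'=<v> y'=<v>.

Fx=9.9872 Fy=-0.9904 x'=-3.7516 y'=11.8762

F_att = 1·(g−p) = 1·(10,-1) = (10.0000,-1.0000)
o1: d²=25 ≤ ρ²=55; F_rep = 2·(-4,3)/25² = (-0.0128,0.0096)
o2: d²=153 > ρ²=55 → inactive
o3: d²=128 > ρ²=55 → inactive
o4: d²=101 > ρ²=55 → inactive
F = F_att + ΣF_rep = (9.9872,-0.9904)
p' = p + 1/8·F = (-3.7516,11.8762)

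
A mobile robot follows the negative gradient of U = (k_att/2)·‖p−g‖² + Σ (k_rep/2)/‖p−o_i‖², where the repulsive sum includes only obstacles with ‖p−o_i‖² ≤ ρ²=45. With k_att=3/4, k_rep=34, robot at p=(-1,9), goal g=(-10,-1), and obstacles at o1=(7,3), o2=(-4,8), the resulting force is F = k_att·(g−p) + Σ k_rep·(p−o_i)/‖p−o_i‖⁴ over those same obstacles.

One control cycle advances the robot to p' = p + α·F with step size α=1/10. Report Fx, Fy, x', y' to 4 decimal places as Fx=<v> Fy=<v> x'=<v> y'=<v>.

F_att = 3/4·(g−p) = 3/4·(-9,-10) = (-6.7500,-7.5000)
o1: d²=100 > ρ²=45 → inactive
o2: d²=10 ≤ ρ²=45; F_rep = 34·(3,1)/10² = (1.0200,0.3400)
F = F_att + ΣF_rep = (-5.7300,-7.1600)
p' = p + 1/10·F = (-1.5730,8.2840)

Fx=-5.7300 Fy=-7.1600 x'=-1.5730 y'=8.2840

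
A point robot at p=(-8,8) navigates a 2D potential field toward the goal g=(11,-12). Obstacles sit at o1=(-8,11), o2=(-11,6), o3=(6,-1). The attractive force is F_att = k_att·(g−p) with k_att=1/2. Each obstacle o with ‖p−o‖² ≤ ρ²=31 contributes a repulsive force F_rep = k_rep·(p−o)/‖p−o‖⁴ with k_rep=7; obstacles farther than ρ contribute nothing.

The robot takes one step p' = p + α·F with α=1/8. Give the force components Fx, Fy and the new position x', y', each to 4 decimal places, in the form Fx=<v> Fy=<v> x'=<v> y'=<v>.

Fx=9.6243 Fy=-10.1764 x'=-6.7970 y'=6.7279

F_att = 1/2·(g−p) = 1/2·(19,-20) = (9.5000,-10.0000)
o1: d²=9 ≤ ρ²=31; F_rep = 7·(0,-3)/9² = (0.0000,-0.2593)
o2: d²=13 ≤ ρ²=31; F_rep = 7·(3,2)/13² = (0.1243,0.0828)
o3: d²=277 > ρ²=31 → inactive
F = F_att + ΣF_rep = (9.6243,-10.1764)
p' = p + 1/8·F = (-6.7970,6.7279)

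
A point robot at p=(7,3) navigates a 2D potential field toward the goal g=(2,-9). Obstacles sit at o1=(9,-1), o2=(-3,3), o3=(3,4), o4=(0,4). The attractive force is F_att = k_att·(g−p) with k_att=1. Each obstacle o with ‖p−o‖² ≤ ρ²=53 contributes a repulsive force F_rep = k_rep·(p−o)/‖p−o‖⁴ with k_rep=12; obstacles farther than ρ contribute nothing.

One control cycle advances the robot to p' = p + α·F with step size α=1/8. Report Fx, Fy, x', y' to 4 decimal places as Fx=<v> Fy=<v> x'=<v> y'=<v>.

Fx=-4.8603 Fy=-11.9263 x'=6.3925 y'=1.5092

F_att = 1·(g−p) = 1·(-5,-12) = (-5.0000,-12.0000)
o1: d²=20 ≤ ρ²=53; F_rep = 12·(-2,4)/20² = (-0.0600,0.1200)
o2: d²=100 > ρ²=53 → inactive
o3: d²=17 ≤ ρ²=53; F_rep = 12·(4,-1)/17² = (0.1661,-0.0415)
o4: d²=50 ≤ ρ²=53; F_rep = 12·(7,-1)/50² = (0.0336,-0.0048)
F = F_att + ΣF_rep = (-4.8603,-11.9263)
p' = p + 1/8·F = (6.3925,1.5092)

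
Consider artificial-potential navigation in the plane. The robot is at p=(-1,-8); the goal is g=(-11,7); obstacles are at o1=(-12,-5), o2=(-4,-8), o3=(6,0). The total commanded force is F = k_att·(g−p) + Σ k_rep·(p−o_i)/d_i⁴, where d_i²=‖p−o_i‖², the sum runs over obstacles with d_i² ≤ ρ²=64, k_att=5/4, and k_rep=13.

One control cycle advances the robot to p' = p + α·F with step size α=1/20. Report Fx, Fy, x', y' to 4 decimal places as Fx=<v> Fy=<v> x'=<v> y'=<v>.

Fx=-12.0185 Fy=18.7500 x'=-1.6009 y'=-7.0625

F_att = 5/4·(g−p) = 5/4·(-10,15) = (-12.5000,18.7500)
o1: d²=130 > ρ²=64 → inactive
o2: d²=9 ≤ ρ²=64; F_rep = 13·(3,0)/9² = (0.4815,0.0000)
o3: d²=113 > ρ²=64 → inactive
F = F_att + ΣF_rep = (-12.0185,18.7500)
p' = p + 1/20·F = (-1.6009,-7.0625)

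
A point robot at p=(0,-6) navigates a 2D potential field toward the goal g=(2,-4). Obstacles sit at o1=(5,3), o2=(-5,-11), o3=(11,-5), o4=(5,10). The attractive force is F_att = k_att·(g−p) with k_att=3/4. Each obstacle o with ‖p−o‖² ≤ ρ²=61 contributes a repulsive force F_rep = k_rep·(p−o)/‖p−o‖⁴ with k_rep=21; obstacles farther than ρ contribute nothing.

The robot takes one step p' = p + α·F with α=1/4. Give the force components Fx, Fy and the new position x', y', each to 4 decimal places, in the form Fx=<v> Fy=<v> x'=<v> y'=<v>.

F_att = 3/4·(g−p) = 3/4·(2,2) = (1.5000,1.5000)
o1: d²=106 > ρ²=61 → inactive
o2: d²=50 ≤ ρ²=61; F_rep = 21·(5,5)/50² = (0.0420,0.0420)
o3: d²=122 > ρ²=61 → inactive
o4: d²=281 > ρ²=61 → inactive
F = F_att + ΣF_rep = (1.5420,1.5420)
p' = p + 1/4·F = (0.3855,-5.6145)

Fx=1.5420 Fy=1.5420 x'=0.3855 y'=-5.6145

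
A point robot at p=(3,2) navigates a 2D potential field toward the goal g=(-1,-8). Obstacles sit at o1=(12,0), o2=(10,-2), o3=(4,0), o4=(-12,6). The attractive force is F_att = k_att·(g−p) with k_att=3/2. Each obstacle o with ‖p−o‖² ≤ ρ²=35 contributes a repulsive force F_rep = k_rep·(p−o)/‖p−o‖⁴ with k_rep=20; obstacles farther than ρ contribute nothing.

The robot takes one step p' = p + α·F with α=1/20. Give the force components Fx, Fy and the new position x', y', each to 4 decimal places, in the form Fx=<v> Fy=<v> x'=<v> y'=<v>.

F_att = 3/2·(g−p) = 3/2·(-4,-10) = (-6.0000,-15.0000)
o1: d²=85 > ρ²=35 → inactive
o2: d²=65 > ρ²=35 → inactive
o3: d²=5 ≤ ρ²=35; F_rep = 20·(-1,2)/5² = (-0.8000,1.6000)
o4: d²=241 > ρ²=35 → inactive
F = F_att + ΣF_rep = (-6.8000,-13.4000)
p' = p + 1/20·F = (2.6600,1.3300)

Fx=-6.8000 Fy=-13.4000 x'=2.6600 y'=1.3300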